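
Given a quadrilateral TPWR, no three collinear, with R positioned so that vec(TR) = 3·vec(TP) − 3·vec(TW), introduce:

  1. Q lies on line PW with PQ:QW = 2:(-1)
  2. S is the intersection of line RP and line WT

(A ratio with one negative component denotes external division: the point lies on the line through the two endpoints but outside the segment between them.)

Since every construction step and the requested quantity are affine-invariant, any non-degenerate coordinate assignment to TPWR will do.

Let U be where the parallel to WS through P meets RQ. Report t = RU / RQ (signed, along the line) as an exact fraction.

Choose coordinates T = (0, 0), P = (1, 0), W = (0, 1), R = (3, -3).
1. Q lies on line PW with PQ:QW = 2:(-1) ⇒ Q = (-1, 2)
2. S is the intersection of line RP and line WT ⇒ S = (0, 3/2)
through P parallel to WS: direction (0, 1/2); meets RQ at U = (1, -1/2)
U = R + t·(Q−R) with t = 1/2

t = 1/2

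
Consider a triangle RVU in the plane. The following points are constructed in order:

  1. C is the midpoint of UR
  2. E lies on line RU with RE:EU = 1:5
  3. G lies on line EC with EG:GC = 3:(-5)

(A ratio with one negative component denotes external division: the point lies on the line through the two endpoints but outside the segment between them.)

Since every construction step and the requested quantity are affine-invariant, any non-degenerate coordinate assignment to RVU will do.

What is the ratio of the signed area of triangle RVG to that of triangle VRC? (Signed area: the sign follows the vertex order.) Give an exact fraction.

[RVG]:[VRC] = 2/3

Choose coordinates R = (0, 0), V = (1, 0), U = (0, 1).
1. C is the midpoint of UR ⇒ C = (0, 1/2)
2. E lies on line RU with RE:EU = 1:5 ⇒ E = (0, 1/6)
3. G lies on line EC with EG:GC = 3:(-5) ⇒ G = (0, -1/3)
2·[RVG] = -1/3, 2·[VRC] = -1/2
[RVG]:[VRC] = -1/3:-1/2 = 2/3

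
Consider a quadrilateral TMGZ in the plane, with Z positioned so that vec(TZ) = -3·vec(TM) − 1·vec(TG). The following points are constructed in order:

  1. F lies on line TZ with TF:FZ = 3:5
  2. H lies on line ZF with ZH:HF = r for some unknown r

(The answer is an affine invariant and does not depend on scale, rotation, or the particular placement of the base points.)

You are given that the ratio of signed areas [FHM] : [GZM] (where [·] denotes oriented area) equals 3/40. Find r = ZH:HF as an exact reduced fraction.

r = 2/3

Choose coordinates T = (0, 0), M = (1, 0), G = (0, 1), Z = (-3, -1).
1. F lies on line TZ with TF:FZ = 3:5 ⇒ F = (-9/8, -3/8)
2. With ZH:HF = r, write λ = r/(r+1) so H = Z + λ·(F−Z); H is affine-linear in λ
Every point depending on H is an affine combination of H and λ-independent points, so each such coordinate is linear in λ; the λ² term in each signed area is a multiple of (F−Z)×(F−Z) = 0, so 2·[FHM] and 2·[GZM] are each linear in λ. Evaluating at λ=0 and λ=1:
  2·[FHM] = -5/8·λ + 5/8,   2·[GZM] = 5
So [FHM]:[GZM] = (-5/8·λ + 5/8) / (5). Setting this equal to 3/40:
  -5/8·λ + 5/8 = 3/40·(5)  ⇒  λ = 2/5
Then r = λ/(1−λ) = (2/5)/(3/5) = 2/3. Check: with r = 2/3, H = (-9/4, -3/4) and [FHM]:[GZM] = 3/40 as required.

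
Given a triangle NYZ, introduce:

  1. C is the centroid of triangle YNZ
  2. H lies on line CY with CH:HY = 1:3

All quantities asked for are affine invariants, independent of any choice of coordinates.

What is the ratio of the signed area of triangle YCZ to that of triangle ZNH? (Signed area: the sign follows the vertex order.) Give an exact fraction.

Choose coordinates N = (0, 0), Y = (1, 0), Z = (0, 1).
1. C is the centroid of triangle YNZ ⇒ C = (1/3, 1/3)
2. H lies on line CY with CH:HY = 1:3 ⇒ H = (1/2, 1/4)
2·[YCZ] = -1/3, 2·[ZNH] = 1/2
[YCZ]:[ZNH] = -1/3:1/2 = -2/3

[YCZ]:[ZNH] = -2/3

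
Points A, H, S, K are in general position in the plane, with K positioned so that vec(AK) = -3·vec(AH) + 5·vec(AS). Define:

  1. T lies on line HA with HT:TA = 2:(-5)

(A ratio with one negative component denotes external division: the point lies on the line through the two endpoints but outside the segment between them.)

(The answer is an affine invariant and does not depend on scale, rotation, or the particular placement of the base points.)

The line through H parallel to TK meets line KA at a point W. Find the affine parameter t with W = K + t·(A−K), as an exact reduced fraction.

Assign A = (0, 0), H = (1, 0), S = (0, 1), K = (-3, 5) — the answer is frame-independent, so this choice is without loss of generality.
1. T lies on line HA with HT:TA = 2:(-5) ⇒ T = (5/3, 0)
through H parallel to TK: direction (-14/3, 5); meets KA at W = (-9/5, 3)
W = K + t·(A−K) with t = 2/5

t = 2/5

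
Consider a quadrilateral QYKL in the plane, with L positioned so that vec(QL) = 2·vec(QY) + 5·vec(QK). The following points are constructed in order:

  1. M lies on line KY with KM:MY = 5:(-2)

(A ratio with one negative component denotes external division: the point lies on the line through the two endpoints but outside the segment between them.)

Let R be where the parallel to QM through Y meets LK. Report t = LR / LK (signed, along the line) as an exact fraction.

t = 9/8

Assign Q = (0, 0), Y = (1, 0), K = (0, 1), L = (2, 5) — the answer is frame-independent, so this choice is without loss of generality.
1. M lies on line KY with KM:MY = 5:(-2) ⇒ M = (5/3, -2/3)
through Y parallel to QM: direction (5/3, -2/3); meets LK at R = (-1/4, 1/2)
R = L + t·(K−L) with t = 9/8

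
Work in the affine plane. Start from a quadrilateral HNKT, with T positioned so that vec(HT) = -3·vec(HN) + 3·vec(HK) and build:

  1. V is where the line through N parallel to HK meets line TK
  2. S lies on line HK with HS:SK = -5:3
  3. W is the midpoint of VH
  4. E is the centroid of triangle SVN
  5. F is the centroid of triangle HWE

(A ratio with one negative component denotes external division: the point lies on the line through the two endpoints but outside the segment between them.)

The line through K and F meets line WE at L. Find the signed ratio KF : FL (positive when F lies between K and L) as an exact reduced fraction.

Assign H = (0, 0), N = (1, 0), K = (0, 1), T = (-3, 3) — the answer is frame-independent, so this choice is without loss of generality.
1. V is where the line through N parallel to HK meets line TK ⇒ V = (1, 1/3)
2. S lies on line HK with HS:SK = -5:3 ⇒ S = (0, 5/2)
3. W is the midpoint of VH ⇒ W = (1/2, 1/6)
4. E is the centroid of triangle SVN ⇒ E = (2/3, 17/18)
5. F is the centroid of triangle HWE ⇒ F = (7/18, 10/27)
line KF meets WE at L = (133/264, 73/396)
F = K + t·(L−K) with t = 44/57, so KF:FL = 44/57:13/57

KF:FL = 44/13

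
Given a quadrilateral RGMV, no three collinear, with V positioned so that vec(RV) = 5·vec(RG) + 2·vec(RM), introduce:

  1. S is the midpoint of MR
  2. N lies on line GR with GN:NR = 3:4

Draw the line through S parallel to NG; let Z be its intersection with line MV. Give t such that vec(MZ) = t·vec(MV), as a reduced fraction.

t = -1/2

Set R = (0, 0), G = (1, 0), M = (0, 1), V = (5, 2); any affine frame gives the same invariant.
1. S is the midpoint of MR ⇒ S = (0, 1/2)
2. N lies on line GR with GN:NR = 3:4 ⇒ N = (4/7, 0)
through S parallel to NG: direction (3/7, 0); meets MV at Z = (-5/2, 1/2)
Z = M + t·(V−M) with t = -1/2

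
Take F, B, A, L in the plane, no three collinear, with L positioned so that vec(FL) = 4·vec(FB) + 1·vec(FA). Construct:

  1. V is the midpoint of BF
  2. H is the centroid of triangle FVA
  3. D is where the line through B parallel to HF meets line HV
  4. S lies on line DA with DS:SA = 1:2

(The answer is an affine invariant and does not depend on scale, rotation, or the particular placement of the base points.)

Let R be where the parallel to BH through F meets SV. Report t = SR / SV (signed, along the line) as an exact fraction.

t = 5/2

Choose coordinates F = (0, 0), B = (1, 0), A = (0, 1), L = (4, 1).
1. V is the midpoint of BF ⇒ V = (1/2, 0)
2. H is the centroid of triangle FVA ⇒ H = (1/6, 1/3)
3. D is where the line through B parallel to HF meets line HV ⇒ D = (5/6, -1/3)
4. S lies on line DA with DS:SA = 1:2 ⇒ S = (5/9, 1/9)
through F parallel to BH: direction (-5/6, 1/3); meets SV at R = (5/12, -1/6)
R = S + t·(V−S) with t = 5/2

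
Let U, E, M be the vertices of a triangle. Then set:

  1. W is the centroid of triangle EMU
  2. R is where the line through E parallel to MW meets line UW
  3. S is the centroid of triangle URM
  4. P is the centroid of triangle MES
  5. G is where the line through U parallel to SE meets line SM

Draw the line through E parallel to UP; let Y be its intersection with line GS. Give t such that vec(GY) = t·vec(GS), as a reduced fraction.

Work in coordinates with U = (0, 0), E = (1, 0), M = (0, 1).
1. W is the centroid of triangle EMU ⇒ W = (1/3, 1/3)
2. R is where the line through E parallel to MW meets line UW ⇒ R = (2/3, 2/3)
3. S is the centroid of triangle URM ⇒ S = (2/9, 5/9)
4. P is the centroid of triangle MES ⇒ P = (11/27, 14/27)
5. G is where the line through U parallel to SE meets line SM ⇒ G = (7/9, -5/9)
through E parallel to UP: direction (11/27, 14/27); meets GS at Y = (25/36, -7/18)
Y = G + t·(S−G) with t = 3/20

t = 3/20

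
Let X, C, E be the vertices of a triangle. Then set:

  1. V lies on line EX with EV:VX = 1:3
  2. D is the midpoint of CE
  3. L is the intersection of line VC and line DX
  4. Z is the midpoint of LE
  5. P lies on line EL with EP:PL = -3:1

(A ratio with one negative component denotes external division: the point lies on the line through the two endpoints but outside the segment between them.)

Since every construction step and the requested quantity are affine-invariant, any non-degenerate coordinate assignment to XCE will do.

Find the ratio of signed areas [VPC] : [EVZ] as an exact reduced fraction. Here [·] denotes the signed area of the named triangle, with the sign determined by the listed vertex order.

Choose coordinates X = (0, 0), C = (1, 0), E = (0, 1).
1. V lies on line EX with EV:VX = 1:3 ⇒ V = (0, 3/4)
2. D is the midpoint of CE ⇒ D = (1/2, 1/2)
3. L is the intersection of line VC and line DX ⇒ L = (3/7, 3/7)
4. Z is the midpoint of LE ⇒ Z = (3/14, 5/7)
5. P lies on line EL with EP:PL = -3:1 ⇒ P = (9/14, 1/7)
2·[VPC] = 1/8, 2·[EVZ] = 3/56
[VPC]:[EVZ] = 1/8:3/56 = 7/3

[VPC]:[EVZ] = 7/3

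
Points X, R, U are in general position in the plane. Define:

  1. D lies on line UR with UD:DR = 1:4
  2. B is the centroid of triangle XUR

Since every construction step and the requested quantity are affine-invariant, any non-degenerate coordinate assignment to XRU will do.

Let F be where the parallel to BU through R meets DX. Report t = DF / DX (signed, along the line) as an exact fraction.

Work in coordinates with X = (0, 0), R = (1, 0), U = (0, 1).
1. D lies on line UR with UD:DR = 1:4 ⇒ D = (1/5, 4/5)
2. B is the centroid of triangle XUR ⇒ B = (1/3, 1/3)
through R parallel to BU: direction (-1/3, 2/3); meets DX at F = (1/3, 4/3)
F = D + t·(X−D) with t = -2/3

t = -2/3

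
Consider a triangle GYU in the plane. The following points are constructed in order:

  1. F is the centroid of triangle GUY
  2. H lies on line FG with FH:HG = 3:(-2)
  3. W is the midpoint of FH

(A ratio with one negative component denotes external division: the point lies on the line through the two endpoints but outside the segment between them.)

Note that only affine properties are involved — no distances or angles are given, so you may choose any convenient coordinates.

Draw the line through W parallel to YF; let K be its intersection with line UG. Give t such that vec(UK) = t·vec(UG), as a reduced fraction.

t = 5/4

Work in coordinates with G = (0, 0), Y = (1, 0), U = (0, 1).
1. F is the centroid of triangle GUY ⇒ F = (1/3, 1/3)
2. H lies on line FG with FH:HG = 3:(-2) ⇒ H = (-2/3, -2/3)
3. W is the midpoint of FH ⇒ W = (-1/6, -1/6)
through W parallel to YF: direction (-2/3, 1/3); meets UG at K = (0, -1/4)
K = U + t·(G−U) with t = 5/4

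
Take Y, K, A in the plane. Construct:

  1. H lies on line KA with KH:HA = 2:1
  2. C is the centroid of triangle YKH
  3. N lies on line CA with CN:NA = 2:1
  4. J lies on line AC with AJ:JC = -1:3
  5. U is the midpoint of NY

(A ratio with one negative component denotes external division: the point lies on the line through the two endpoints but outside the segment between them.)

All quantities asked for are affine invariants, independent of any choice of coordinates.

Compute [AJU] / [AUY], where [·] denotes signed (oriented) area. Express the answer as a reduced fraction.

[AJU]:[AUY] = -3/2

Set Y = (0, 0), K = (1, 0), A = (0, 1); any affine frame gives the same invariant.
1. H lies on line KA with KH:HA = 2:1 ⇒ H = (1/3, 2/3)
2. C is the centroid of triangle YKH ⇒ C = (4/9, 2/9)
3. N lies on line CA with CN:NA = 2:1 ⇒ N = (4/27, 20/27)
4. J lies on line AC with AJ:JC = -1:3 ⇒ J = (-2/9, 25/18)
5. U is the midpoint of NY ⇒ U = (2/27, 10/27)
2·[AJU] = 1/9, 2·[AUY] = -2/27
[AJU]:[AUY] = 1/9:-2/27 = -3/2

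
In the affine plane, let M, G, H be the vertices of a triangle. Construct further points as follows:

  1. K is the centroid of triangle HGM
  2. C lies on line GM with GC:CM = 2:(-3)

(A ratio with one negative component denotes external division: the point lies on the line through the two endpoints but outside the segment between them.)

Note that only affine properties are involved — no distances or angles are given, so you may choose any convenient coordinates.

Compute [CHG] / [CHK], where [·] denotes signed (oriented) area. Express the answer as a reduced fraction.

[CHG]:[CHK] = 6/5

Work in coordinates with M = (0, 0), G = (1, 0), H = (0, 1).
1. K is the centroid of triangle HGM ⇒ K = (1/3, 1/3)
2. C lies on line GM with GC:CM = 2:(-3) ⇒ C = (3, 0)
2·[CHG] = 2, 2·[CHK] = 5/3
[CHG]:[CHK] = 2:5/3 = 6/5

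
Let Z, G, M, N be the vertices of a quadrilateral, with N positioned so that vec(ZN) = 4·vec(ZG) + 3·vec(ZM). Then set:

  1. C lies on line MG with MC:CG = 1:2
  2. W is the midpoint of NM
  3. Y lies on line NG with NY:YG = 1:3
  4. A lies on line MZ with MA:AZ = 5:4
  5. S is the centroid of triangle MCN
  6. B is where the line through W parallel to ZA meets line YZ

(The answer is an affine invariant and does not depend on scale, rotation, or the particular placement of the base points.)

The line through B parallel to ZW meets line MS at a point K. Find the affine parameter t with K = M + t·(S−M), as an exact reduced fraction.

Choose coordinates Z = (0, 0), G = (1, 0), M = (0, 1), N = (4, 3).
1. C lies on line MG with MC:CG = 1:2 ⇒ C = (1/3, 2/3)
2. W is the midpoint of NM ⇒ W = (2, 2)
3. Y lies on line NG with NY:YG = 1:3 ⇒ Y = (13/4, 9/4)
4. A lies on line MZ with MA:AZ = 5:4 ⇒ A = (0, 4/9)
5. S is the centroid of triangle MCN ⇒ S = (13/9, 14/9)
6. B is where the line through W parallel to ZA meets line YZ ⇒ B = (2, 18/13)
through B parallel to ZW: direction (2, 2); meets MS at K = (21/8, 209/104)
K = M + t·(S−M) with t = 189/104

t = 189/104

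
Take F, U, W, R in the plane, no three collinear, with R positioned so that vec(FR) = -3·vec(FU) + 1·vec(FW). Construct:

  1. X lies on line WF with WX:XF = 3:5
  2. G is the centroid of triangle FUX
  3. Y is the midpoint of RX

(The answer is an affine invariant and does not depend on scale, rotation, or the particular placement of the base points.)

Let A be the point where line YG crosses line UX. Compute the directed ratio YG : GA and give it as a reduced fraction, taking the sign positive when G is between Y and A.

Assign F = (0, 0), U = (1, 0), W = (0, 1), R = (-3, 1) — the answer is frame-independent, so this choice is without loss of generality.
1. X lies on line WF with WX:XF = 3:5 ⇒ X = (0, 5/8)
2. G is the centroid of triangle FUX ⇒ G = (1/3, 5/24)
3. Y is the midpoint of RX ⇒ Y = (-3/2, 13/16)
line YG meets UX at A = (27/26, -5/208)
G = Y + t·(A−Y) with t = 13/18, so YG:GA = 13/18:5/18

YG:GA = 13/5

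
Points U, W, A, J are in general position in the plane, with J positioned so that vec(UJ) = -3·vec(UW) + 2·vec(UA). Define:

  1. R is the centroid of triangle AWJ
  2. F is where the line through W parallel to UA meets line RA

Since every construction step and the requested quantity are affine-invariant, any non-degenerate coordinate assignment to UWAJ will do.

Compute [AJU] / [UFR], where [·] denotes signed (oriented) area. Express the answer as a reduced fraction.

Set U = (0, 0), W = (1, 0), A = (0, 1), J = (-3, 2); any affine frame gives the same invariant.
1. R is the centroid of triangle AWJ ⇒ R = (-2/3, 1)
2. F is where the line through W parallel to UA meets line RA ⇒ F = (1, 1)
2·[AJU] = 3, 2·[UFR] = 5/3
[AJU]:[UFR] = 3:5/3 = 9/5

[AJU]:[UFR] = 9/5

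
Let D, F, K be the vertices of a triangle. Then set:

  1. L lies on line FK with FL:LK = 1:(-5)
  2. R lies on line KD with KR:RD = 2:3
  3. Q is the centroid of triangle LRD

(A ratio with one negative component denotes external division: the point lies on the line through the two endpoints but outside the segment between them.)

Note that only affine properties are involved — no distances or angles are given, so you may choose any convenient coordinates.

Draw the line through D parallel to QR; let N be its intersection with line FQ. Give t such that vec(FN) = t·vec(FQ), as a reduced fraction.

t = 29/14

Choose coordinates D = (0, 0), F = (1, 0), K = (0, 1).
1. L lies on line FK with FL:LK = 1:(-5) ⇒ L = (5/4, -1/4)
2. R lies on line KD with KR:RD = 2:3 ⇒ R = (0, 3/5)
3. Q is the centroid of triangle LRD ⇒ Q = (5/12, 7/60)
through D parallel to QR: direction (-5/12, 29/60); meets FQ at N = (-5/24, 29/120)
N = F + t·(Q−F) with t = 29/14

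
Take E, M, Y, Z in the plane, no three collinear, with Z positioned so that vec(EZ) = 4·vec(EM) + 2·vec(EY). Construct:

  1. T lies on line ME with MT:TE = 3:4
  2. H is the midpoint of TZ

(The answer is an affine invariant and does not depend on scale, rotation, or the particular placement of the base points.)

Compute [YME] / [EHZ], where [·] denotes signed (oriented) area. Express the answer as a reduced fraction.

[YME]:[EHZ] = -7/4

Choose coordinates E = (0, 0), M = (1, 0), Y = (0, 1), Z = (4, 2).
1. T lies on line ME with MT:TE = 3:4 ⇒ T = (4/7, 0)
2. H is the midpoint of TZ ⇒ H = (16/7, 1)
2·[YME] = -1, 2·[EHZ] = 4/7
[YME]:[EHZ] = -1:4/7 = -7/4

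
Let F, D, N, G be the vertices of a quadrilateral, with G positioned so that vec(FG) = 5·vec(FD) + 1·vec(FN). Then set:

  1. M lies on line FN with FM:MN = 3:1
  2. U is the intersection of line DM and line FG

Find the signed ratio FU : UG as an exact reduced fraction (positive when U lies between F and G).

Assign F = (0, 0), D = (1, 0), N = (0, 1), G = (5, 1) — the answer is frame-independent, so this choice is without loss of generality.
1. M lies on line FN with FM:MN = 3:1 ⇒ M = (0, 3/4)
2. U is the intersection of line DM and line FG ⇒ U = (15/19, 3/19)
U = F + t·(G−F) with t = 3/19, so FU:UG = t:(1−t) = 3/19:16/19

FU:UG = 3/16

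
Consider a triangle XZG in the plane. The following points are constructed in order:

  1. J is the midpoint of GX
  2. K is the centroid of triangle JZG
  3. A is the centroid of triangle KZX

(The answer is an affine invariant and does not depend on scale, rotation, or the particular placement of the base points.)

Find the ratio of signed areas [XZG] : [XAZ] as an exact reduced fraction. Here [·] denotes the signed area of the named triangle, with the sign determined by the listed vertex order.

[XZG]:[XAZ] = -6

Choose coordinates X = (0, 0), Z = (1, 0), G = (0, 1).
1. J is the midpoint of GX ⇒ J = (0, 1/2)
2. K is the centroid of triangle JZG ⇒ K = (1/3, 1/2)
3. A is the centroid of triangle KZX ⇒ A = (4/9, 1/6)
2·[XZG] = 1, 2·[XAZ] = -1/6
[XZG]:[XAZ] = 1:-1/6 = -6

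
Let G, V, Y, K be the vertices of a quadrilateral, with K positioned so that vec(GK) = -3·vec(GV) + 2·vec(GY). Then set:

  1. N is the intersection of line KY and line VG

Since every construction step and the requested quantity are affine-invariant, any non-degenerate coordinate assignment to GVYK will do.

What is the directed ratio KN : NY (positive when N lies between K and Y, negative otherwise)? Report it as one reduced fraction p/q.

KN:NY = -2

Choose coordinates G = (0, 0), V = (1, 0), Y = (0, 1), K = (-3, 2).
1. N is the intersection of line KY and line VG ⇒ N = (3, 0)
N = K + t·(Y−K) with t = 2, so KN:NY = t:(1−t) = 2:-1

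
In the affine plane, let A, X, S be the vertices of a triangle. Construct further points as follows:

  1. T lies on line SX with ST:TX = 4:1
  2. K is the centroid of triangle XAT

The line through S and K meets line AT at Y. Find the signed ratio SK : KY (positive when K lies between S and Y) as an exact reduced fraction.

SK:KY = -13

Set A = (0, 0), X = (1, 0), S = (0, 1); any affine frame gives the same invariant.
1. T lies on line SX with ST:TX = 4:1 ⇒ T = (4/5, 1/5)
2. K is the centroid of triangle XAT ⇒ K = (3/5, 1/15)
line SK meets AT at Y = (36/65, 9/65)
K = S + t·(Y−S) with t = 13/12, so SK:KY = 13/12:-1/12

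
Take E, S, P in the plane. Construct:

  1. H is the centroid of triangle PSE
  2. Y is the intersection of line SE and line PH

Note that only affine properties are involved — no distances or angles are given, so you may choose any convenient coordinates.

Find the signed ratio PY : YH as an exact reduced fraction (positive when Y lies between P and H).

Set E = (0, 0), S = (1, 0), P = (0, 1); any affine frame gives the same invariant.
1. H is the centroid of triangle PSE ⇒ H = (1/3, 1/3)
2. Y is the intersection of line SE and line PH ⇒ Y = (1/2, 0)
Y = P + t·(H−P) with t = 3/2, so PY:YH = t:(1−t) = 3/2:-1/2

PY:YH = -3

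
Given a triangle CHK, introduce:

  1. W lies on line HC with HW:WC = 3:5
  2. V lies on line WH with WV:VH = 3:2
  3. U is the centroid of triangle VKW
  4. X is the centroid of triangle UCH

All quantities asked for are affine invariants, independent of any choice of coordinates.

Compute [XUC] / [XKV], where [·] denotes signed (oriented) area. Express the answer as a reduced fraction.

Work in coordinates with C = (0, 0), H = (1, 0), K = (0, 1).
1. W lies on line HC with HW:WC = 3:5 ⇒ W = (5/8, 0)
2. V lies on line WH with WV:VH = 3:2 ⇒ V = (17/20, 0)
3. U is the centroid of triangle VKW ⇒ U = (59/120, 1/3)
4. X is the centroid of triangle UCH ⇒ X = (179/360, 1/9)
2·[XUC] = 1/9, 2·[XKV] = -31/120
[XUC]:[XKV] = 1/9:-31/120 = -40/93

[XUC]:[XKV] = -40/93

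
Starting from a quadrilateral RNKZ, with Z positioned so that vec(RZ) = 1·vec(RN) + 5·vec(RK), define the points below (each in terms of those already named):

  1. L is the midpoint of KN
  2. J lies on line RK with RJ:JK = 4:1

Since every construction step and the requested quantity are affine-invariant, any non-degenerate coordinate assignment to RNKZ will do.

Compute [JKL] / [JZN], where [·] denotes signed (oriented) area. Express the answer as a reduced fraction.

[JKL]:[JZN] = 1/50

Set R = (0, 0), N = (1, 0), K = (0, 1), Z = (1, 5); any affine frame gives the same invariant.
1. L is the midpoint of KN ⇒ L = (1/2, 1/2)
2. J lies on line RK with RJ:JK = 4:1 ⇒ J = (0, 4/5)
2·[JKL] = -1/10, 2·[JZN] = -5
[JKL]:[JZN] = -1/10:-5 = 1/50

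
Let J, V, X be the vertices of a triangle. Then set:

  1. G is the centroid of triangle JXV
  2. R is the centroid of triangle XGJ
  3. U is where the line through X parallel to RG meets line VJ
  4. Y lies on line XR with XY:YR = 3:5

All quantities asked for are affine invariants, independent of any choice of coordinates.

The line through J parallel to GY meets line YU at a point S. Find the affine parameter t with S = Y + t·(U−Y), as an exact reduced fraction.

Assign J = (0, 0), V = (1, 0), X = (0, 1) — the answer is frame-independent, so this choice is without loss of generality.
1. G is the centroid of triangle JXV ⇒ G = (1/3, 1/3)
2. R is the centroid of triangle XGJ ⇒ R = (1/9, 4/9)
3. U is where the line through X parallel to RG meets line VJ ⇒ U = (2, 0)
4. Y lies on line XR with XY:YR = 3:5 ⇒ Y = (1/24, 19/24)
through J parallel to GY: direction (-7/24, 11/24); meets YU at S = (-133/192, 209/192)
S = Y + t·(U−Y) with t = -3/8

t = -3/8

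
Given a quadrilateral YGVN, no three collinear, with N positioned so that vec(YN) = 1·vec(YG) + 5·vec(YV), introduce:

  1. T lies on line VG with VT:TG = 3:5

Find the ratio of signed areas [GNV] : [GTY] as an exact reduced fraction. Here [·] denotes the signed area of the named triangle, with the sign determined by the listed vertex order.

Assign Y = (0, 0), G = (1, 0), V = (0, 1), N = (1, 5) — the answer is frame-independent, so this choice is without loss of generality.
1. T lies on line VG with VT:TG = 3:5 ⇒ T = (3/8, 5/8)
2·[GNV] = 5, 2·[GTY] = 5/8
[GNV]:[GTY] = 5:5/8 = 8

[GNV]:[GTY] = 8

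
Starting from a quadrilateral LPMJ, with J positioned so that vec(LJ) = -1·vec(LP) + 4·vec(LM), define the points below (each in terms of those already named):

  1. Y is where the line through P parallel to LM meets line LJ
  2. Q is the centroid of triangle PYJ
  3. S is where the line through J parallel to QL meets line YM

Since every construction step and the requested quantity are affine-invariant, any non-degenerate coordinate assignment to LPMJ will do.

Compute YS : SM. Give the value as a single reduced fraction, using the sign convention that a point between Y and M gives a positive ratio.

Work in coordinates with L = (0, 0), P = (1, 0), M = (0, 1), J = (-1, 4).
1. Y is where the line through P parallel to LM meets line LJ ⇒ Y = (1, -4)
2. Q is the centroid of triangle PYJ ⇒ Q = (1/3, 0)
3. S is where the line through J parallel to QL meets line YM ⇒ S = (-3/5, 4)
S = Y + t·(M−Y) with t = 8/5, so YS:SM = t:(1−t) = 8/5:-3/5

YS:SM = -8/3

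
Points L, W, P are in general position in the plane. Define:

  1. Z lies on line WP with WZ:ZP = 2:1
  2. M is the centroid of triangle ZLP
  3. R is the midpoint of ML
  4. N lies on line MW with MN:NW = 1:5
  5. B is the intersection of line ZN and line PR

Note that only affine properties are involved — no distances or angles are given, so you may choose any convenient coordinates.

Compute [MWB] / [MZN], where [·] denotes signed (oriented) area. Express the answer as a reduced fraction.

[MWB]:[MZN] = 102/7

Set L = (0, 0), W = (1, 0), P = (0, 1); any affine frame gives the same invariant.
1. Z lies on line WP with WZ:ZP = 2:1 ⇒ Z = (1/3, 2/3)
2. M is the centroid of triangle ZLP ⇒ M = (1/9, 5/9)
3. R is the midpoint of ML ⇒ R = (1/18, 5/18)
4. N lies on line MW with MN:NW = 1:5 ⇒ N = (7/27, 25/54)
5. B is the intersection of line ZN and line PR ⇒ B = (5/63, -2/63)
2·[MWB] = -34/63, 2·[MZN] = -1/27
[MWB]:[MZN] = -34/63:-1/27 = 102/7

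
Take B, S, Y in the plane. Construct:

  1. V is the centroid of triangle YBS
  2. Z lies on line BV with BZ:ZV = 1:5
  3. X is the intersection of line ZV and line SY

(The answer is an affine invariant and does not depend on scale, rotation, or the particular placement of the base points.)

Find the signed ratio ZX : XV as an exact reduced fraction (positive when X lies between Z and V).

ZX:XV = -8/3

Work in coordinates with B = (0, 0), S = (1, 0), Y = (0, 1).
1. V is the centroid of triangle YBS ⇒ V = (1/3, 1/3)
2. Z lies on line BV with BZ:ZV = 1:5 ⇒ Z = (1/18, 1/18)
3. X is the intersection of line ZV and line SY ⇒ X = (1/2, 1/2)
X = Z + t·(V−Z) with t = 8/5, so ZX:XV = t:(1−t) = 8/5:-3/5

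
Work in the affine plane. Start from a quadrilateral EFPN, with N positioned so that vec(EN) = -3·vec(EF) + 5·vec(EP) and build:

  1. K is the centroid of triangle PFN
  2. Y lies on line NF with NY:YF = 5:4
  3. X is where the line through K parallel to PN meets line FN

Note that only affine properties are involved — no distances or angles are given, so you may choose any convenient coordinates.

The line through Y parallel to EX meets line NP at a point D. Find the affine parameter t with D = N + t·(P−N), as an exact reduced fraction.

t = 5/6

Choose coordinates E = (0, 0), F = (1, 0), P = (0, 1), N = (-3, 5).
1. K is the centroid of triangle PFN ⇒ K = (-2/3, 2)
2. Y lies on line NF with NY:YF = 5:4 ⇒ Y = (-7/9, 20/9)
3. X is where the line through K parallel to PN meets line FN ⇒ X = (-5/3, 10/3)
through Y parallel to EX: direction (-5/3, 10/3); meets NP at D = (-1/2, 5/3)
D = N + t·(P−N) with t = 5/6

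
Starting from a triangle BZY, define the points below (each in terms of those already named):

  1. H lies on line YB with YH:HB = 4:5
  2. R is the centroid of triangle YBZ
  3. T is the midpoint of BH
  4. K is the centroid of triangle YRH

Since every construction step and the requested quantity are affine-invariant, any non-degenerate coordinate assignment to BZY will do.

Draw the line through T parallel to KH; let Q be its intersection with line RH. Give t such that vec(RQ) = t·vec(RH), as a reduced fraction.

t = 3/8

Assign B = (0, 0), Z = (1, 0), Y = (0, 1) — the answer is frame-independent, so this choice is without loss of generality.
1. H lies on line YB with YH:HB = 4:5 ⇒ H = (0, 5/9)
2. R is the centroid of triangle YBZ ⇒ R = (1/3, 1/3)
3. T is the midpoint of BH ⇒ T = (0, 5/18)
4. K is the centroid of triangle YRH ⇒ K = (1/9, 17/27)
through T parallel to KH: direction (-1/9, -2/27); meets RH at Q = (5/24, 5/12)
Q = R + t·(H−R) with t = 3/8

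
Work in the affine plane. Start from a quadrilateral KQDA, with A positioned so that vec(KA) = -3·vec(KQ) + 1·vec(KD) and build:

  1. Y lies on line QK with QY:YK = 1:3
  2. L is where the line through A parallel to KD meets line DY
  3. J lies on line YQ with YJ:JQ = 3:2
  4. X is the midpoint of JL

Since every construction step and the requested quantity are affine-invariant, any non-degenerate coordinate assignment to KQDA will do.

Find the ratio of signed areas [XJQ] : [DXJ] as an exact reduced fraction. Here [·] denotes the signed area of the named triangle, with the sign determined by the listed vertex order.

[XJQ]:[DXJ] = -5/6

Assign K = (0, 0), Q = (1, 0), D = (0, 1), A = (-3, 1) — the answer is frame-independent, so this choice is without loss of generality.
1. Y lies on line QK with QY:YK = 1:3 ⇒ Y = (3/4, 0)
2. L is where the line through A parallel to KD meets line DY ⇒ L = (-3, 5)
3. J lies on line YQ with YJ:JQ = 3:2 ⇒ J = (9/10, 0)
4. X is the midpoint of JL ⇒ X = (-21/20, 5/2)
2·[XJQ] = 1/4, 2·[DXJ] = -3/10
[XJQ]:[DXJ] = 1/4:-3/10 = -5/6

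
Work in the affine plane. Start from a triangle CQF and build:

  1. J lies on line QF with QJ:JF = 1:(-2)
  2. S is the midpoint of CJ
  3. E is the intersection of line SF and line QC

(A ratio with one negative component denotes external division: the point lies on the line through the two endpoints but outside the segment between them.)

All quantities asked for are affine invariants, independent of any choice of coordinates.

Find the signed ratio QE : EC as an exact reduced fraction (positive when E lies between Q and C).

Set C = (0, 0), Q = (1, 0), F = (0, 1); any affine frame gives the same invariant.
1. J lies on line QF with QJ:JF = 1:(-2) ⇒ J = (2, -1)
2. S is the midpoint of CJ ⇒ S = (1, -1/2)
3. E is the intersection of line SF and line QC ⇒ E = (2/3, 0)
E = Q + t·(C−Q) with t = 1/3, so QE:EC = t:(1−t) = 1/3:2/3

QE:EC = 1/2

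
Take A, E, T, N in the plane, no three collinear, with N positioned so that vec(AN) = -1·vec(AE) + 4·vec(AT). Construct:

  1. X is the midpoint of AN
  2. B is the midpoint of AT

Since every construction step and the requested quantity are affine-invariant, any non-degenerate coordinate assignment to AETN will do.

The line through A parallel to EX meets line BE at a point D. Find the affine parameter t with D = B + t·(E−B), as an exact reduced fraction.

t = -3/5

Work in coordinates with A = (0, 0), E = (1, 0), T = (0, 1), N = (-1, 4).
1. X is the midpoint of AN ⇒ X = (-1/2, 2)
2. B is the midpoint of AT ⇒ B = (0, 1/2)
through A parallel to EX: direction (-3/2, 2); meets BE at D = (-3/5, 4/5)
D = B + t·(E−B) with t = -3/5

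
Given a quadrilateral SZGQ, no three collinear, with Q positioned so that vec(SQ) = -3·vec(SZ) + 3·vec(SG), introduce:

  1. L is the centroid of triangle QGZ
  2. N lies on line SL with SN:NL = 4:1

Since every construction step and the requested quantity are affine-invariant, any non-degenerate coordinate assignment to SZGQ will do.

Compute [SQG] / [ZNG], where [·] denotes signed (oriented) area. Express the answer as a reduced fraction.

Work in coordinates with S = (0, 0), Z = (1, 0), G = (0, 1), Q = (-3, 3).
1. L is the centroid of triangle QGZ ⇒ L = (-2/3, 4/3)
2. N lies on line SL with SN:NL = 4:1 ⇒ N = (-8/15, 16/15)
2·[SQG] = -3, 2·[ZNG] = -7/15
[SQG]:[ZNG] = -3:-7/15 = 45/7

[SQG]:[ZNG] = 45/7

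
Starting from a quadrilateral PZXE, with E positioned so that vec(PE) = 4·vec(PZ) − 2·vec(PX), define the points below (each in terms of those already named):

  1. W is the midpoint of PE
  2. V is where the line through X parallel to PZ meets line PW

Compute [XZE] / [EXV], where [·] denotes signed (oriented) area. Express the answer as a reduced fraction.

[XZE]:[EXV] = 1/6

Assign P = (0, 0), Z = (1, 0), X = (0, 1), E = (4, -2) — the answer is frame-independent, so this choice is without loss of generality.
1. W is the midpoint of PE ⇒ W = (2, -1)
2. V is where the line through X parallel to PZ meets line PW ⇒ V = (-2, 1)
2·[XZE] = 1, 2·[EXV] = 6
[XZE]:[EXV] = 1:6 = 1/6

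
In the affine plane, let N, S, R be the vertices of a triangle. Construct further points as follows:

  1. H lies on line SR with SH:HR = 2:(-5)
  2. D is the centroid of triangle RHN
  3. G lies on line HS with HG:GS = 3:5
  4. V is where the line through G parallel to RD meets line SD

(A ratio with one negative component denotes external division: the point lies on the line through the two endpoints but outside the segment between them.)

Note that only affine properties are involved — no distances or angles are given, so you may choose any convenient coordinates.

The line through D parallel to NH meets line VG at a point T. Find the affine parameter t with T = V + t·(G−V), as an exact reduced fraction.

t = 17/50

Set N = (0, 0), S = (1, 0), R = (0, 1); any affine frame gives the same invariant.
1. H lies on line SR with SH:HR = 2:(-5) ⇒ H = (5/3, -2/3)
2. D is the centroid of triangle RHN ⇒ D = (5/9, 1/9)
3. G lies on line HS with HG:GS = 3:5 ⇒ G = (17/12, -5/12)
4. V is where the line through G parallel to RD meets line SD ⇒ V = (32/27, -5/108)
through D parallel to NH: direction (5/3, -2/3); meets VG at T = (91/72, -31/180)
T = V + t·(G−V) with t = 17/50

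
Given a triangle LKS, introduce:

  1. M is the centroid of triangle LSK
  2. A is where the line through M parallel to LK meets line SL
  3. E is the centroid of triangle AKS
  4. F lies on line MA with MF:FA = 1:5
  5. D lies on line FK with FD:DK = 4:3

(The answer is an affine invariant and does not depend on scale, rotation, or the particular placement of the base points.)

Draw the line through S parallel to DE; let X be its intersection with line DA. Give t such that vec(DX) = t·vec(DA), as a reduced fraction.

Assign L = (0, 0), K = (1, 0), S = (0, 1) — the answer is frame-independent, so this choice is without loss of generality.
1. M is the centroid of triangle LSK ⇒ M = (1/3, 1/3)
2. A is where the line through M parallel to LK meets line SL ⇒ A = (0, 1/3)
3. E is the centroid of triangle AKS ⇒ E = (1/3, 4/9)
4. F lies on line MA with MF:FA = 1:5 ⇒ F = (5/18, 1/3)
5. D lies on line FK with FD:DK = 4:3 ⇒ D = (29/42, 1/7)
through S parallel to DE: direction (-5/14, 19/63); meets DA at X = (435/371, 11/1113)
X = D + t·(A−D) with t = -37/53

t = -37/53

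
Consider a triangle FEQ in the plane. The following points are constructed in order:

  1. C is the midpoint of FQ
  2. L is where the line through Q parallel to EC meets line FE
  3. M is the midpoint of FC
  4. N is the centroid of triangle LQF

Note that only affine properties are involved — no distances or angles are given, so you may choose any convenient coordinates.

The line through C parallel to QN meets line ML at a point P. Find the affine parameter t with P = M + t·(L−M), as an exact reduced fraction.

Assign F = (0, 0), E = (1, 0), Q = (0, 1) — the answer is frame-independent, so this choice is without loss of generality.
1. C is the midpoint of FQ ⇒ C = (0, 1/2)
2. L is where the line through Q parallel to EC meets line FE ⇒ L = (2, 0)
3. M is the midpoint of FC ⇒ M = (0, 1/4)
4. N is the centroid of triangle LQF ⇒ N = (2/3, 1/3)
through C parallel to QN: direction (2/3, -2/3); meets ML at P = (2/7, 3/14)
P = M + t·(L−M) with t = 1/7

t = 1/7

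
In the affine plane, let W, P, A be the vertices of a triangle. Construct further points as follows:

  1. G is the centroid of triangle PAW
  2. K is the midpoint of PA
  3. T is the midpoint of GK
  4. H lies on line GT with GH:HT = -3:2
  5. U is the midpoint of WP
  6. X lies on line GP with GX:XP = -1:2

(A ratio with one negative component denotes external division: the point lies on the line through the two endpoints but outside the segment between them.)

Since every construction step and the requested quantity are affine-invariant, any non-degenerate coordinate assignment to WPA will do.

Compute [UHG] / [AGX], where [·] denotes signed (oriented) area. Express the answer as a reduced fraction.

Choose coordinates W = (0, 0), P = (1, 0), A = (0, 1).
1. G is the centroid of triangle PAW ⇒ G = (1/3, 1/3)
2. K is the midpoint of PA ⇒ K = (1/2, 1/2)
3. T is the midpoint of GK ⇒ T = (5/12, 5/12)
4. H lies on line GT with GH:HT = -3:2 ⇒ H = (7/12, 7/12)
5. U is the midpoint of WP ⇒ U = (1/2, 0)
6. X lies on line GP with GX:XP = -1:2 ⇒ X = (-1/3, 2/3)
2·[UHG] = 1/8, 2·[AGX] = -1/3
[UHG]:[AGX] = 1/8:-1/3 = -3/8

[UHG]:[AGX] = -3/8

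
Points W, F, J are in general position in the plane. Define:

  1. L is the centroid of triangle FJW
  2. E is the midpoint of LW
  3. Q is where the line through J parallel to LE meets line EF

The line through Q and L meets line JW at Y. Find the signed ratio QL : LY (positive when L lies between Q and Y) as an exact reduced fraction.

Work in coordinates with W = (0, 0), F = (1, 0), J = (0, 1).
1. L is the centroid of triangle FJW ⇒ L = (1/3, 1/3)
2. E is the midpoint of LW ⇒ E = (1/6, 1/6)
3. Q is where the line through J parallel to LE meets line EF ⇒ Q = (-2/3, 1/3)
line QL meets JW at Y = (0, 1/3)
L = Q + t·(Y−Q) with t = 3/2, so QL:LY = 3/2:-1/2

QL:LY = -3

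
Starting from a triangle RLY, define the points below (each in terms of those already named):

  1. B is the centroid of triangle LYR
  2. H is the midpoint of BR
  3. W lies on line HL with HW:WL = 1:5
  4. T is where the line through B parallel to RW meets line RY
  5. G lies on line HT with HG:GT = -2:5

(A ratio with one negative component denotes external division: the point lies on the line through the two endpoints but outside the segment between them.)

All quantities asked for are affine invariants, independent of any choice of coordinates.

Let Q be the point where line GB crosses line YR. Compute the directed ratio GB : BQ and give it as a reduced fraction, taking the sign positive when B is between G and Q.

GB:BQ = -1/6

Choose coordinates R = (0, 0), L = (1, 0), Y = (0, 1).
1. B is the centroid of triangle LYR ⇒ B = (1/3, 1/3)
2. H is the midpoint of BR ⇒ H = (1/6, 1/6)
3. W lies on line HL with HW:WL = 1:5 ⇒ W = (11/36, 5/36)
4. T is where the line through B parallel to RW meets line RY ⇒ T = (0, 2/11)
5. G lies on line HT with HG:GT = -2:5 ⇒ G = (5/18, 31/198)
line GB meets YR at Q = (0, -8/11)
B = G + t·(Q−G) with t = -1/5, so GB:BQ = -1/5:6/5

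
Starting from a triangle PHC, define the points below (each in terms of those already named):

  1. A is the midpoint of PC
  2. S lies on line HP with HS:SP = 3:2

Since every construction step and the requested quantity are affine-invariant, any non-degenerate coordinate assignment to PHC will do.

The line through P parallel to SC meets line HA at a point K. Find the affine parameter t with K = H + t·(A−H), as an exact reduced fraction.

Choose coordinates P = (0, 0), H = (1, 0), C = (0, 1).
1. A is the midpoint of PC ⇒ A = (0, 1/2)
2. S lies on line HP with HS:SP = 3:2 ⇒ S = (2/5, 0)
through P parallel to SC: direction (-2/5, 1); meets HA at K = (-1/4, 5/8)
K = H + t·(A−H) with t = 5/4

t = 5/4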